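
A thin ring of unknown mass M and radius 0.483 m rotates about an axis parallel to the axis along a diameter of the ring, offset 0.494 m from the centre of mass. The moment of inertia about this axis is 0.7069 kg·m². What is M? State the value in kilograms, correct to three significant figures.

I = I_cm + Md² = (1/2)MR² + Md² = M·[0.5·(0.483)² + (0.494)²] = M·0.36068.
So M = 0.7069 / 0.36068 = 1.9599 kg.

1.96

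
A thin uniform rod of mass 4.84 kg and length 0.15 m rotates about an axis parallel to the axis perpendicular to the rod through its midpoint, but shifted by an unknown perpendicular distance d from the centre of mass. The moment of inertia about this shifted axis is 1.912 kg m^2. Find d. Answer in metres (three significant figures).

0.627

About the centre-of-mass axis, I_cm = (1/12)ML² = (1/12)(4.84)(0.15)² = 0.009075 kg m^2.
Parallel axis theorem: I = I_cm + Md², so Md² = 1.912 − 0.009075 = 1.9029 kg m^2.
d = √(1.9029 / 4.84) = 0.62703 m.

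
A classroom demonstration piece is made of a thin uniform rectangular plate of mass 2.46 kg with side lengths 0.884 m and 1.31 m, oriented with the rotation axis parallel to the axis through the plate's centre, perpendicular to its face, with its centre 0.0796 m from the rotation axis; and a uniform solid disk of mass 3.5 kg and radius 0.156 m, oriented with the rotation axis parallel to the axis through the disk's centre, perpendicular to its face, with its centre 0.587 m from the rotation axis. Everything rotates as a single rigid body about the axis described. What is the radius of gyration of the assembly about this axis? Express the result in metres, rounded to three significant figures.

0.546

Rectangular plate: I_cm = (1/12)M(a²+b²) = (1/12)(2.46)[(0.884)² + (1.31)²] = 0.512 kg·m²; centre at d = 0.0796 m, so I = I_cm + Md² gives I = 0.512 + (2.46)(0.0796)² = 0.52759 kg·m².
Solid disk: I_cm = (1/2)MR² = (1/2)(3.5)(0.156)² = 0.042588 kg·m²; centre at d = 0.587 m, so I = I_cm + Md² gives I = 0.042588 + (3.5)(0.587)² = 1.2486 kg·m².
Total I = 1.7762 kg·m²; total mass M = 5.96 kg.
k = √(I/M) = √(1.7762/5.96) = 0.54591 m.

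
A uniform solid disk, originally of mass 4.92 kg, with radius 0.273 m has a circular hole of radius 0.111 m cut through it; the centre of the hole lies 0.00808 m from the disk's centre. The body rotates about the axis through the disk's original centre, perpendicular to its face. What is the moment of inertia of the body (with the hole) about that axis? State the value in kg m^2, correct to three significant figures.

0.178

Unpierced body about its centre: I₀ = (1/2)MR² = (1/2)(4.92)(0.273)² = 0.18334 kg m^2.
The removed disk has mass m = M·(r/R)² = (4.92)(0.111/0.273)² = 0.81337 kg (same uniform areal density).
Its moment of inertia about the rotation axis (parallel-axis theorem): I_hole = (1/2)mr² + md² = (1/2)(0.81337)(0.111)² + (0.81337)(0.00808)² = 0.0050638 kg m^2.
Treating the hole as negative mass, I = I₀ − I_hole = 0.18334 − 0.0050638 = 0.17828 kg m^2.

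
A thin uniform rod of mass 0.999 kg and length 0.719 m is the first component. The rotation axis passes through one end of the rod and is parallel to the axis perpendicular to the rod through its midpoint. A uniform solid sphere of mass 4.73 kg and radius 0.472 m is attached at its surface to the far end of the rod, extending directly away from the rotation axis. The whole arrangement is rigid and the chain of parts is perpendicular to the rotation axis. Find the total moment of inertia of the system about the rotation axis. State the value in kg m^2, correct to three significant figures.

Thin rod: I_cm = (1/12)ML² = (1/12)(0.999)(0.719)² = 0.043037 kg m^2; centre at d = 0.3595 m, so the parallel axis theorem gives I = 0.043037 + (0.999)(0.3595)² = 0.17215 kg m^2.
Solid sphere: I_cm = (2/5)MR² = (2/5)(4.73)(0.472)² = 0.42151 kg m^2; centre at d = 0.3595 + 0.3595 + 0.472 = 1.191 m, so the parallel axis theorem gives I = 0.42151 + (4.73)(1.191)² = 7.1309 kg m^2.
Total I = 0.17215 + 7.1309 = 7.3031 kg m^2.

7.30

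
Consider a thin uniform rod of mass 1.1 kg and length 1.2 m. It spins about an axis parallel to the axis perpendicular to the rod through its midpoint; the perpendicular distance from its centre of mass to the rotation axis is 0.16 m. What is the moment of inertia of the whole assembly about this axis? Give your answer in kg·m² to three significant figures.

I_cm = (1/12)ML² = (1/12)(1.1)(1.2)² = 0.132 kg·m²; centre at d = 0.16 m, so I = I_cm + Md² gives I = 0.132 + (1.1)(0.16)² = 0.16016 kg·m².

0.160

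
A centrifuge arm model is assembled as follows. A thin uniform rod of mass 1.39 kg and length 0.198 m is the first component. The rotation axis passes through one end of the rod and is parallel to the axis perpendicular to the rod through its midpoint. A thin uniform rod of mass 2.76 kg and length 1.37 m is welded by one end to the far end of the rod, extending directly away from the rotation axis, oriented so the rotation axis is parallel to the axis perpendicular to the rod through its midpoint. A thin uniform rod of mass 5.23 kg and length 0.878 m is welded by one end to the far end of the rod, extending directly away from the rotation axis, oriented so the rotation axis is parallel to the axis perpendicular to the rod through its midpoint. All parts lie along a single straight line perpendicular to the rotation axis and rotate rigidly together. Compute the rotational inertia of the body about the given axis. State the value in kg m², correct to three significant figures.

Thin rod: I_cm = (1/12)ML² = (1/12)(1.39)(0.198)² = 0.0045411 kg m²; centre at d = 0.099 m, so I = I_cm + Md² gives I = 0.0045411 + (1.39)(0.099)² = 0.018165 kg m².
Thin rod: I_cm = (1/12)ML² = (1/12)(2.76)(1.37)² = 0.43169 kg m²; centre at d = 0.099 + 0.099 + 0.685 = 0.883 m, so I = I_cm + Md² gives I = 0.43169 + (2.76)(0.883)² = 2.5836 kg m².
Thin rod: I_cm = (1/12)ML² = (1/12)(5.23)(0.878)² = 0.33598 kg m²; centre at d = 0.099 + 0.099 + 0.685 + 0.685 + 0.439 = 2.007 m, so I = I_cm + Md² gives I = 0.33598 + (5.23)(2.007)² = 21.403 kg m².
Total I = 0.018165 + 2.5836 + 21.403 = 24.004 kg m².

24.0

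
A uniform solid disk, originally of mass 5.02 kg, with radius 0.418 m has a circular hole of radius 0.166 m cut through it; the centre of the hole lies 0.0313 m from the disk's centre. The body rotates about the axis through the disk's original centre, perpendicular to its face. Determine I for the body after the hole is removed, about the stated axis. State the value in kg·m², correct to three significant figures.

0.427

Unpierced body about its centre: I₀ = (1/2)MR² = (1/2)(5.02)(0.418)² = 0.43856 kg·m².
The removed disk has mass m = M·(r/R)² = (5.02)(0.166/0.418)² = 0.79171 kg (same uniform areal density).
Its moment of inertia about the rotation axis (parallel-axis theorem): I_hole = (1/2)mr² + md² = (1/2)(0.79171)(0.166)² + (0.79171)(0.0313)² = 0.011684 kg·m².
Treating the hole as negative mass, I = I₀ − I_hole = 0.43856 − 0.011684 = 0.42687 kg·m².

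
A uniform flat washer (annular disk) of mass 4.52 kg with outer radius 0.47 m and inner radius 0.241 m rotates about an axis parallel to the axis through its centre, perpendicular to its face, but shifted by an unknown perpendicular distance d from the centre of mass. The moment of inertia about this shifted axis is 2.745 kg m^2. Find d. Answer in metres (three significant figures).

About the centre-of-mass axis, I_cm = (1/2)M(R²+r²) = (1/2)(4.52)[(0.47)² + (0.241)²] = 0.6305 kg m^2.
Parallel axis theorem: I = I_cm + Md², so Md² = 2.745 − 0.6305 = 2.1145 kg m^2.
d = √(2.1145 / 4.52) = 0.68397 m.

0.684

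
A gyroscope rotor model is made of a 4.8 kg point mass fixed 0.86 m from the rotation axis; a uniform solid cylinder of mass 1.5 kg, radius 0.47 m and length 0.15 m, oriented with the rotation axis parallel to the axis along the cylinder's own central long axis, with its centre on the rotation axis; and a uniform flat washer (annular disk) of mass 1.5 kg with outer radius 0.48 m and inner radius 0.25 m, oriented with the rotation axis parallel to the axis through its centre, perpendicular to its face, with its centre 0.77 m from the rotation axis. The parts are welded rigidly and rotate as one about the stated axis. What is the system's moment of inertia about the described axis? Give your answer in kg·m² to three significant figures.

4.82

Point mass: I_cm = 0; centre at d = 0.86 m, so the parallel axis theorem gives I = 0 + (4.8)(0.86)² = 3.5501 kg·m².
Solid cylinder: I_cm = (1/2)MR² = (1/2)(1.5)(0.47)² = 0.16567 kg·m²; axis through the centre, so I = 0.16567 kg·m².
Annular disk: I_cm = (1/2)M(R²+r²) = (1/2)(1.5)[(0.48)² + (0.25)²] = 0.21968 kg·m²; centre at d = 0.77 m, so the parallel axis theorem gives I = 0.21968 + (1.5)(0.77)² = 1.109 kg·m².
Total I = 3.5501 + 0.16567 + 1.109 = 4.8248 kg·m².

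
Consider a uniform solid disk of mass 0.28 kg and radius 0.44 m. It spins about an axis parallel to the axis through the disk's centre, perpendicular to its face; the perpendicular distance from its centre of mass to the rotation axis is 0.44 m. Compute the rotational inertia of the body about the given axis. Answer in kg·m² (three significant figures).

0.0813

I_cm = (1/2)MR² = (1/2)(0.28)(0.44)² = 0.027104 kg·m²; centre at d = 0.44 m, so I = I_cm + Md² gives I = 0.027104 + (0.28)(0.44)² = 0.081312 kg·m².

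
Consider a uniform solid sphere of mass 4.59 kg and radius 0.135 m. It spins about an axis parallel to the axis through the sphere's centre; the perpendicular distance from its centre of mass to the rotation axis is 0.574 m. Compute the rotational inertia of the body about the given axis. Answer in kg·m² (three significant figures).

1.55

I_cm = (2/5)MR² = (2/5)(4.59)(0.135)² = 0.033461 kg·m²; centre at d = 0.574 m, so I = I_cm + Md² gives I = 0.033461 + (4.59)(0.574)² = 1.5458 kg·m².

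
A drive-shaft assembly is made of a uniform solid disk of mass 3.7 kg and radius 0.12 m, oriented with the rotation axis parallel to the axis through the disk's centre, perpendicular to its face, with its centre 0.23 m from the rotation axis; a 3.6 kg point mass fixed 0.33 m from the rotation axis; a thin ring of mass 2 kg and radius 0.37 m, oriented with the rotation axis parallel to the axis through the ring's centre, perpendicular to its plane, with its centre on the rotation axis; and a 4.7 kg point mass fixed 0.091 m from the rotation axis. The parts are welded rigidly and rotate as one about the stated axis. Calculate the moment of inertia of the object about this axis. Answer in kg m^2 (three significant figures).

Solid disk: I_cm = (1/2)MR² = (1/2)(3.7)(0.12)² = 0.02664 kg m^2; centre at d = 0.23 m, so I = I_cm + Md² gives I = 0.02664 + (3.7)(0.23)² = 0.22237 kg m^2.
Point mass: I_cm = 0; centre at d = 0.33 m, so I = I_cm + Md² gives I = 0 + (3.6)(0.33)² = 0.39204 kg m^2.
Thin ring: I_cm = MR² = (2)(0.37)² = 0.2738 kg m^2; axis through the centre, so I = 0.2738 kg m^2.
Point mass: I_cm = 0; centre at d = 0.091 m, so I = I_cm + Md² gives I = 0 + (4.7)(0.091)² = 0.038921 kg m^2.
Total I = 0.22237 + 0.39204 + 0.2738 + 0.038921 = 0.92713 kg m^2.

0.927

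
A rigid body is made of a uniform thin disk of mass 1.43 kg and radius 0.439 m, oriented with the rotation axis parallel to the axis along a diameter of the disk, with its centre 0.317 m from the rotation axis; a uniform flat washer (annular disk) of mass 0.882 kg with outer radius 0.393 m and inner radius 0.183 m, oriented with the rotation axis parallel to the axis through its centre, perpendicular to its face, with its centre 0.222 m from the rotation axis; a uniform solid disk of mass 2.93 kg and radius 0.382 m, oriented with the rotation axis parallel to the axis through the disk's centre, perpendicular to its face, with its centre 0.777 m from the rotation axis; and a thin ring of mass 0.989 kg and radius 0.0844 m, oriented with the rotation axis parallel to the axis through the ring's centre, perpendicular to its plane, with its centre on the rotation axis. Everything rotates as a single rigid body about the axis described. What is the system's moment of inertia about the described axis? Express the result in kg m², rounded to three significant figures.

Thin disk: I_cm = (1/4)MR² = (1/4)(1.43)(0.439)² = 0.068898 kg m²; centre at d = 0.317 m, so I = I_cm + Md² gives I = 0.068898 + (1.43)(0.317)² = 0.2126 kg m².
Annular disk: I_cm = (1/2)M(R²+r²) = (1/2)(0.882)[(0.393)² + (0.183)²] = 0.082881 kg m²; centre at d = 0.222 m, so I = I_cm + Md² gives I = 0.082881 + (0.882)(0.222)² = 0.12635 kg m².
Solid disk: I_cm = (1/2)MR² = (1/2)(2.93)(0.382)² = 0.21378 kg m²; centre at d = 0.777 m, so I = I_cm + Md² gives I = 0.21378 + (2.93)(0.777)² = 1.9827 kg m².
Thin ring: I_cm = MR² = (0.989)(0.0844)² = 0.007045 kg m²; axis through the centre, so I = 0.007045 kg m².
Total I = 0.2126 + 0.12635 + 1.9827 + 0.007045 = 2.3287 kg m².

2.33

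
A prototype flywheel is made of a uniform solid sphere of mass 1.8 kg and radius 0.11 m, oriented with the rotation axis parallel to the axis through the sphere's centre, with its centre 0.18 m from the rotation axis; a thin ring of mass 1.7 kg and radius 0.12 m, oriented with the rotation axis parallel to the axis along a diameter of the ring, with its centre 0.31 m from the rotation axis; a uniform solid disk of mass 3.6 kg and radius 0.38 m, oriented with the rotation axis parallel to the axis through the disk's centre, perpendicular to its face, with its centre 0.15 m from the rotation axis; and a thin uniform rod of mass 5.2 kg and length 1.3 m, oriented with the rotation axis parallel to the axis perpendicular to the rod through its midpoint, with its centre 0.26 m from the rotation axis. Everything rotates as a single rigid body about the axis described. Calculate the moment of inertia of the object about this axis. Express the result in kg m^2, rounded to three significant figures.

Solid sphere: I_cm = (2/5)MR² = (2/5)(1.8)(0.11)² = 0.008712 kg m^2; centre at d = 0.18 m, so the parallel axis theorem gives I = 0.008712 + (1.8)(0.18)² = 0.067032 kg m^2.
Thin ring: I_cm = (1/2)MR² = (1/2)(1.7)(0.12)² = 0.01224 kg m^2; centre at d = 0.31 m, so the parallel axis theorem gives I = 0.01224 + (1.7)(0.31)² = 0.17561 kg m^2.
Solid disk: I_cm = (1/2)MR² = (1/2)(3.6)(0.38)² = 0.25992 kg m^2; centre at d = 0.15 m, so the parallel axis theorem gives I = 0.25992 + (3.6)(0.15)² = 0.34092 kg m^2.
Thin rod: I_cm = (1/12)ML² = (1/12)(5.2)(1.3)² = 0.73233 kg m^2; centre at d = 0.26 m, so the parallel axis theorem gives I = 0.73233 + (5.2)(0.26)² = 1.0839 kg m^2.
Total I = 0.067032 + 0.17561 + 0.34092 + 1.0839 = 1.6674 kg m^2.

1.67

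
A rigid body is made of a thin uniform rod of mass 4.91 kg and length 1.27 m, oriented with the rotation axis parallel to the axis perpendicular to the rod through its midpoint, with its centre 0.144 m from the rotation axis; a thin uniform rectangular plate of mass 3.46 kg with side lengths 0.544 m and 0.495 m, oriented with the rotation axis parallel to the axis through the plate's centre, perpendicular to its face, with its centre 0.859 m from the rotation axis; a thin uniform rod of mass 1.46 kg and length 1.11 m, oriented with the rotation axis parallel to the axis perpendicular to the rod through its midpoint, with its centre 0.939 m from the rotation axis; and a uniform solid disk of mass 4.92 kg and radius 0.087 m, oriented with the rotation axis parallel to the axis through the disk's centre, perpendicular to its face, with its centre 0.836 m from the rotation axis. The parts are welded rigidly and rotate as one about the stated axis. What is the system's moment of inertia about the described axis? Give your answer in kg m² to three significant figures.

Thin rod: I_cm = (1/12)ML² = (1/12)(4.91)(1.27)² = 0.65994 kg m²; centre at d = 0.144 m, so I = I_cm + Md² gives I = 0.65994 + (4.91)(0.144)² = 0.76176 kg m².
Rectangular plate: I_cm = (1/12)M(a²+b²) = (1/12)(3.46)[(0.544)² + (0.495)²] = 0.15598 kg m²; centre at d = 0.859 m, so I = I_cm + Md² gives I = 0.15598 + (3.46)(0.859)² = 2.709 kg m².
Thin rod: I_cm = (1/12)ML² = (1/12)(1.46)(1.11)² = 0.14991 kg m²; centre at d = 0.939 m, so I = I_cm + Md² gives I = 0.14991 + (1.46)(0.939)² = 1.4372 kg m².
Solid disk: I_cm = (1/2)MR² = (1/2)(4.92)(0.087)² = 0.01862 kg m²; centre at d = 0.836 m, so I = I_cm + Md² gives I = 0.01862 + (4.92)(0.836)² = 3.4572 kg m².
Total I = 0.76176 + 2.709 + 1.4372 + 3.4572 = 8.3652 kg m².

8.37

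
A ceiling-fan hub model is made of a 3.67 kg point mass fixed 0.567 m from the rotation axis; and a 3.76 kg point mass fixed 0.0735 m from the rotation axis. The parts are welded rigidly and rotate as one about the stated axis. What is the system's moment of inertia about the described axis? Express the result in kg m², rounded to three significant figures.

1.20

Point mass: I_cm = 0; centre at d = 0.567 m, so I = I_cm + Md² gives I = 0 + (3.67)(0.567)² = 1.1799 kg m².
Point mass: I_cm = 0; centre at d = 0.0735 m, so I = I_cm + Md² gives I = 0 + (3.76)(0.0735)² = 0.020312 kg m².
Total I = 1.1799 + 0.020312 = 1.2002 kg m².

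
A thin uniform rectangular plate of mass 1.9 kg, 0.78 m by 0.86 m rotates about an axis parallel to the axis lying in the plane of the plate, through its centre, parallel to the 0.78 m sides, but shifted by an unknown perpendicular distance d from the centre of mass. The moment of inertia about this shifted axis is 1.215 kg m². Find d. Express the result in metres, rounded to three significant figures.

0.760

About the centre-of-mass axis, I_cm = (1/12)Mb² = (1/12)(1.9)(0.86)² = 0.1171 kg m².
Parallel axis theorem: I = I_cm + Md², so Md² = 1.215 − 0.1171 = 1.0979 kg m².
d = √(1.0979 / 1.9) = 0.76016 m.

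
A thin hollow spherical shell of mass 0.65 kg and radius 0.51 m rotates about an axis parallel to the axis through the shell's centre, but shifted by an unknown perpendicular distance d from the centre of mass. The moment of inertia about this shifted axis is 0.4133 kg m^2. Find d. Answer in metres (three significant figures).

0.680

About the centre-of-mass axis, I_cm = (2/3)MR² = (2/3)(0.65)(0.51)² = 0.11271 kg m^2.
Parallel axis theorem: I = I_cm + Md², so Md² = 0.4133 − 0.11271 = 0.30059 kg m^2.
d = √(0.30059 / 0.65) = 0.68003 m.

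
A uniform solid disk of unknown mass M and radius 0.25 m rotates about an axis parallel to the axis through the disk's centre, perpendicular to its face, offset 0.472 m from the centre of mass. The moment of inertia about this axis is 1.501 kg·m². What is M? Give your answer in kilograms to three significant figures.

5.91

I = I_cm + Md² = (1/2)MR² + Md² = M·[0.5·(0.25)² + (0.472)²] = M·0.25403.
So M = 1.501 / 0.25403 = 5.9087 kg.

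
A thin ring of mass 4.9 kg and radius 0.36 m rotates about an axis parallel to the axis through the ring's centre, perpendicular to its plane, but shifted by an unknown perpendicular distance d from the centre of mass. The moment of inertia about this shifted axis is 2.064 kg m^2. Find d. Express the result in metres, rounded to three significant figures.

0.540

About the centre-of-mass axis, I_cm = MR² = (4.9)(0.36)² = 0.63504 kg m^2.
Parallel axis theorem: I = I_cm + Md², so Md² = 2.064 − 0.63504 = 1.429 kg m^2.
d = √(1.429 / 4.9) = 0.54002 m.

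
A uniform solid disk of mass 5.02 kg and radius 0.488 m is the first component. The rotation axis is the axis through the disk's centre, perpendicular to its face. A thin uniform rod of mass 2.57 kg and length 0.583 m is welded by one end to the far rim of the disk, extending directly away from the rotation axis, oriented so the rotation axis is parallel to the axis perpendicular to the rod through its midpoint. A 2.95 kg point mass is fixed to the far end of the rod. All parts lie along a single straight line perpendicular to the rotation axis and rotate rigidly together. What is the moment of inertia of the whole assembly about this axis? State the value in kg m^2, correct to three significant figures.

Solid disk: I_cm = (1/2)MR² = (1/2)(5.02)(0.488)² = 0.59774 kg m^2; axis through the centre, so I = 0.59774 kg m^2.
Thin rod: I_cm = (1/12)ML² = (1/12)(2.57)(0.583)² = 0.072793 kg m^2; centre at d = 0.488 + 0.2915 = 0.7795 m, so the parallel axis theorem gives I = 0.072793 + (2.57)(0.7795)² = 1.6344 kg m^2.
Point mass: I_cm = 0; centre at d = 0.488 + 0.2915 + 0.2915 = 1.071 m, so the parallel axis theorem gives I = 0 + (2.95)(1.071)² = 3.3838 kg m^2.
Total I = 0.59774 + 1.6344 + 3.3838 = 5.6159 kg m^2.

5.62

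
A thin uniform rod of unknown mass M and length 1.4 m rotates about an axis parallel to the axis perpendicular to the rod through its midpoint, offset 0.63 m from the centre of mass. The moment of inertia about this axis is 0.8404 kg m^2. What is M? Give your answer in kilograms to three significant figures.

I = I_cm + Md² = (1/12)ML² + Md² = M·[0.0833333·(1.4)² + (0.63)²] = M·0.56023.
So M = 0.8404 / 0.56023 = 1.5001 kg.

1.50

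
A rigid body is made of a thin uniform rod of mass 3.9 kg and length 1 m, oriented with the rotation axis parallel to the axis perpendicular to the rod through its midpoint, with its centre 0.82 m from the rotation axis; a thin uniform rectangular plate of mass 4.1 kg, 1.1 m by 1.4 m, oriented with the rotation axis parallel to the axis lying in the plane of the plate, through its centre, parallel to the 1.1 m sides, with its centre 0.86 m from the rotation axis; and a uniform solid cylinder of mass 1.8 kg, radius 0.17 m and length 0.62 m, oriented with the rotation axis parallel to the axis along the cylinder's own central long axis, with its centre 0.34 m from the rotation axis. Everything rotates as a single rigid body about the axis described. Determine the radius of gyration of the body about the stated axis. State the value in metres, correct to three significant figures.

0.838

Thin rod: I_cm = (1/12)ML² = (1/12)(3.9)(1)² = 0.325 kg m^2; centre at d = 0.82 m, so I = I_cm + Md² gives I = 0.325 + (3.9)(0.82)² = 2.9474 kg m^2.
Rectangular plate: I_cm = (1/12)Mb² = (1/12)(4.1)(1.4)² = 0.66967 kg m^2; centre at d = 0.86 m, so I = I_cm + Md² gives I = 0.66967 + (4.1)(0.86)² = 3.702 kg m^2.
Solid cylinder: I_cm = (1/2)MR² = (1/2)(1.8)(0.17)² = 0.02601 kg m^2; centre at d = 0.34 m, so I = I_cm + Md² gives I = 0.02601 + (1.8)(0.34)² = 0.23409 kg m^2.
Total I = 6.8835 kg m^2; total mass M = 9.8 kg.
k = √(I/M) = √(6.8835/9.8) = 0.83809 m.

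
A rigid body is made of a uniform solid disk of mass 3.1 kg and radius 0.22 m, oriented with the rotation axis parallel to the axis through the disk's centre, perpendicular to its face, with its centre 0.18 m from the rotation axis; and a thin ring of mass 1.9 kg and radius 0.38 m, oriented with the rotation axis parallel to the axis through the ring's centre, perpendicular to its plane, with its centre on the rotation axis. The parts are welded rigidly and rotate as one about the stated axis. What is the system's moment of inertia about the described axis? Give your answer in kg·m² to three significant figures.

Solid disk: I_cm = (1/2)MR² = (1/2)(3.1)(0.22)² = 0.07502 kg·m²; centre at d = 0.18 m, so the parallel axis theorem gives I = 0.07502 + (3.1)(0.18)² = 0.17546 kg·m².
Thin ring: I_cm = MR² = (1.9)(0.38)² = 0.27436 kg·m²; axis through the centre, so I = 0.27436 kg·m².
Total I = 0.17546 + 0.27436 = 0.44982 kg·m².

0.450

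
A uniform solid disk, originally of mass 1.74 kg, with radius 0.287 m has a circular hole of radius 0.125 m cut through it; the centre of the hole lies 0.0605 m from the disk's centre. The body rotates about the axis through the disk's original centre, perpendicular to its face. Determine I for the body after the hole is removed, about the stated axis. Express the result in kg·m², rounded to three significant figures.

0.0679

Unpierced body about its centre: I₀ = (1/2)MR² = (1/2)(1.74)(0.287)² = 0.071661 kg·m².
The removed disk has mass m = M·(r/R)² = (1.74)(0.125/0.287)² = 0.33007 kg (same uniform areal density).
Its moment of inertia about the rotation axis (parallel-axis theorem): I_hole = (1/2)mr² + md² = (1/2)(0.33007)(0.125)² + (0.33007)(0.0605)² = 0.0037868 kg·m².
Treating the hole as negative mass, I = I₀ − I_hole = 0.071661 − 0.0037868 = 0.067874 kg·m².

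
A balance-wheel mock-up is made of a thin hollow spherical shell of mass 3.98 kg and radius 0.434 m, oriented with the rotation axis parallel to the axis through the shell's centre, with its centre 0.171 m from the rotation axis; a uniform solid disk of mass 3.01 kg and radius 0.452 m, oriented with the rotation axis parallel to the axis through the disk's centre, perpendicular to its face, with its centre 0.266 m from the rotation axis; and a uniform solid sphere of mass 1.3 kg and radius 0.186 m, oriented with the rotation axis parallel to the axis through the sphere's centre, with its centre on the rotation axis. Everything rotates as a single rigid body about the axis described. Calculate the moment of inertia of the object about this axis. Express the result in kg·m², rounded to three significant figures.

1.15

Spherical shell: I_cm = (2/3)MR² = (2/3)(3.98)(0.434)² = 0.49977 kg·m²; centre at d = 0.171 m, so the parallel axis theorem gives I = 0.49977 + (3.98)(0.171)² = 0.61615 kg·m².
Solid disk: I_cm = (1/2)MR² = (1/2)(3.01)(0.452)² = 0.30748 kg·m²; centre at d = 0.266 m, so the parallel axis theorem gives I = 0.30748 + (3.01)(0.266)² = 0.52045 kg·m².
Solid sphere: I_cm = (2/5)MR² = (2/5)(1.3)(0.186)² = 0.01799 kg·m²; axis through the centre, so I = 0.01799 kg·m².
Total I = 0.61615 + 0.52045 + 0.01799 = 1.1546 kg·m².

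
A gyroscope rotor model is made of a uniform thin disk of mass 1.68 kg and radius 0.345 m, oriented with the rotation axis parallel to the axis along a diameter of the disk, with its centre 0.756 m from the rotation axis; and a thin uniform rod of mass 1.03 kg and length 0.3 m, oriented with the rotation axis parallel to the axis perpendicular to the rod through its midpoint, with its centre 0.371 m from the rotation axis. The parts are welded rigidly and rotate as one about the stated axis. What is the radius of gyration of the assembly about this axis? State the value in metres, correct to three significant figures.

0.654

Thin disk: I_cm = (1/4)MR² = (1/4)(1.68)(0.345)² = 0.04999 kg m^2; centre at d = 0.756 m, so I = I_cm + Md² gives I = 0.04999 + (1.68)(0.756)² = 1.0102 kg m^2.
Thin rod: I_cm = (1/12)ML² = (1/12)(1.03)(0.3)² = 0.007725 kg m^2; centre at d = 0.371 m, so I = I_cm + Md² gives I = 0.007725 + (1.03)(0.371)² = 0.1495 kg m^2.
Total I = 1.1597 kg m^2; total mass M = 2.71 kg.
k = √(I/M) = √(1.1597/2.71) = 0.65416 m.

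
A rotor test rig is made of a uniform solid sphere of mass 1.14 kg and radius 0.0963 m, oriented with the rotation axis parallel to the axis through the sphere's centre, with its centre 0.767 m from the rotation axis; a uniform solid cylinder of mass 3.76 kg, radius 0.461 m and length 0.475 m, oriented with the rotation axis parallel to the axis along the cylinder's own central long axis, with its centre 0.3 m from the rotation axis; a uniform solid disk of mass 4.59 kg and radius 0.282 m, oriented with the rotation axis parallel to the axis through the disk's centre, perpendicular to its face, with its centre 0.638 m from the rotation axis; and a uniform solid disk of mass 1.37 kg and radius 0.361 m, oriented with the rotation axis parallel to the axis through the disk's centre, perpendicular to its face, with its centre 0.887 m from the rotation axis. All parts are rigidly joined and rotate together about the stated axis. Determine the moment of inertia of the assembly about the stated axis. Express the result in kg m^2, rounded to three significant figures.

Solid sphere: I_cm = (2/5)MR² = (2/5)(1.14)(0.0963)² = 0.0042288 kg m^2; centre at d = 0.767 m, so I = I_cm + Md² gives I = 0.0042288 + (1.14)(0.767)² = 0.67488 kg m^2.
Solid cylinder: I_cm = (1/2)MR² = (1/2)(3.76)(0.461)² = 0.39954 kg m^2; centre at d = 0.3 m, so I = I_cm + Md² gives I = 0.39954 + (3.76)(0.3)² = 0.73794 kg m^2.
Solid disk: I_cm = (1/2)MR² = (1/2)(4.59)(0.282)² = 0.18251 kg m^2; centre at d = 0.638 m, so I = I_cm + Md² gives I = 0.18251 + (4.59)(0.638)² = 2.0508 kg m^2.
Solid disk: I_cm = (1/2)MR² = (1/2)(1.37)(0.361)² = 0.08927 kg m^2; centre at d = 0.887 m, so I = I_cm + Md² gives I = 0.08927 + (1.37)(0.887)² = 1.1671 kg m^2.
Total I = 0.67488 + 0.73794 + 2.0508 + 1.1671 = 4.6308 kg m^2.

4.63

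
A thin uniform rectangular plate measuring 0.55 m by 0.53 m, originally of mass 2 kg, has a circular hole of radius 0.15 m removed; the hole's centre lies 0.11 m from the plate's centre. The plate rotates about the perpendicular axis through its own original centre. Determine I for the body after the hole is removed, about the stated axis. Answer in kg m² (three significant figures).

0.0859

Unpierced body about its centre: I₀ = (1/12)M(a²+b²) = (1/12)(2)[(0.55)² + (0.53)²] = 0.097233 kg m².
The removed disk has mass m = M·πr²/(ab) = (2)·π(0.15)²/(0.55·0.53) = 0.48498 kg (same uniform areal density).
Its moment of inertia about the rotation axis (parallel-axis theorem): I_hole = (1/2)mr² + md² = (1/2)(0.48498)(0.15)² + (0.48498)(0.11)² = 0.011324 kg m².
Treating the hole as negative mass, I = I₀ − I_hole = 0.097233 − 0.011324 = 0.085909 kg m².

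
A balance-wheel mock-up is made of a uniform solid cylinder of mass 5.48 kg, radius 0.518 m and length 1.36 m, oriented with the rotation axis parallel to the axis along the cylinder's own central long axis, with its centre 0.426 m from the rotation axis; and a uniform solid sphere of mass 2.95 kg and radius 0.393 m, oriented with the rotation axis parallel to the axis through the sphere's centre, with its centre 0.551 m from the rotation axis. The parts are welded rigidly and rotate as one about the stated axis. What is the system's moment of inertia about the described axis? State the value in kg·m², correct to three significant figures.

Solid cylinder: I_cm = (1/2)MR² = (1/2)(5.48)(0.518)² = 0.73521 kg·m²; centre at d = 0.426 m, so the parallel axis theorem gives I = 0.73521 + (5.48)(0.426)² = 1.7297 kg·m².
Solid sphere: I_cm = (2/5)MR² = (2/5)(2.95)(0.393)² = 0.18225 kg·m²; centre at d = 0.551 m, so the parallel axis theorem gives I = 0.18225 + (2.95)(0.551)² = 1.0779 kg·m².
Total I = 1.7297 + 1.0779 = 2.8076 kg·m².

2.81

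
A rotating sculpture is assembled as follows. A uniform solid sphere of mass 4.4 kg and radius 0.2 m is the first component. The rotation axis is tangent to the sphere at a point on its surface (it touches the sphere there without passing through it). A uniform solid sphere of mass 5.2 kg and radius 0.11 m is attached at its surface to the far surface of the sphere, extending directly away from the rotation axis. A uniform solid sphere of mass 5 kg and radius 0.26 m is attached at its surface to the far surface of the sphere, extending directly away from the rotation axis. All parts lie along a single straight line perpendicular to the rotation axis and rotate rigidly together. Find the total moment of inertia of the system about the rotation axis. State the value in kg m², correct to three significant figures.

Solid sphere: I_cm = (2/5)MR² = (2/5)(4.4)(0.2)² = 0.0704 kg m²; centre at d = 0.2 m, so I = I_cm + Md² gives I = 0.0704 + (4.4)(0.2)² = 0.2464 kg m².
Solid sphere: I_cm = (2/5)MR² = (2/5)(5.2)(0.11)² = 0.025168 kg m²; centre at d = 0.2 + 0.2 + 0.11 = 0.51 m, so I = I_cm + Md² gives I = 0.025168 + (5.2)(0.51)² = 1.3777 kg m².
Solid sphere: I_cm = (2/5)MR² = (2/5)(5)(0.26)² = 0.1352 kg m²; centre at d = 0.2 + 0.2 + 0.11 + 0.11 + 0.26 = 0.88 m, so I = I_cm + Md² gives I = 0.1352 + (5)(0.88)² = 4.0072 kg m².
Total I = 0.2464 + 1.3777 + 4.0072 = 5.6313 kg m².

5.63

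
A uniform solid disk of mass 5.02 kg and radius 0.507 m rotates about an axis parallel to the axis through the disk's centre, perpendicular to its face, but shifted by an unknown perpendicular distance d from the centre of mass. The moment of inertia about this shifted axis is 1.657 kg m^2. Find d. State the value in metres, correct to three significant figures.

0.449

About the centre-of-mass axis, I_cm = (1/2)MR² = (1/2)(5.02)(0.507)² = 0.64519 kg m^2.
Parallel axis theorem: I = I_cm + Md², so Md² = 1.657 − 0.64519 = 1.0118 kg m^2.
d = √(1.0118 / 5.02) = 0.44895 m.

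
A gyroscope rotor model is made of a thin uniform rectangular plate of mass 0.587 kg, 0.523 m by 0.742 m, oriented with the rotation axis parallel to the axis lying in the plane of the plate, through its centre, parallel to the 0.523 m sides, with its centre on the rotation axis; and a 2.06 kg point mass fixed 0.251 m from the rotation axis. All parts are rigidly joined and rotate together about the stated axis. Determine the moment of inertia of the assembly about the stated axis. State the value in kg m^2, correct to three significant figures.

0.157

Rectangular plate: I_cm = (1/12)Mb² = (1/12)(0.587)(0.742)² = 0.026932 kg m^2; axis through the centre, so I = 0.026932 kg m^2.
Point mass: I_cm = 0; centre at d = 0.251 m, so the parallel axis theorem gives I = 0 + (2.06)(0.251)² = 0.12978 kg m^2.
Total I = 0.026932 + 0.12978 = 0.15671 kg m^2.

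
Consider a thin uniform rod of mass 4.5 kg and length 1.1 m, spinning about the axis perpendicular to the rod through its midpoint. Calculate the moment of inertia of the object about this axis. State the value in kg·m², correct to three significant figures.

I_cm = (1/12)ML² = (1/12)(4.5)(1.1)² = 0.45375 kg·m²; axis through the centre, so I = 0.45375 kg·m².

0.454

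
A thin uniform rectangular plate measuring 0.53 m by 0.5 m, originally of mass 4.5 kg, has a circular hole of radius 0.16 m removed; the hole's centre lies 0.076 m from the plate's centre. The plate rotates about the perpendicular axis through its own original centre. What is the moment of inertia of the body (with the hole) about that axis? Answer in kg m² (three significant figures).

Unpierced body about its centre: I₀ = (1/12)M(a²+b²) = (1/12)(4.5)[(0.53)² + (0.5)²] = 0.19909 kg m².
The removed disk has mass m = M·πr²/(ab) = (4.5)·π(0.16)²/(0.53·0.5) = 1.3657 kg (same uniform areal density).
Its moment of inertia about the rotation axis (parallel-axis theorem): I_hole = (1/2)mr² + md² = (1/2)(1.3657)(0.16)² + (1.3657)(0.076)² = 0.025369 kg m².
Treating the hole as negative mass, I = I₀ − I_hole = 0.19909 − 0.025369 = 0.17372 kg m².

0.174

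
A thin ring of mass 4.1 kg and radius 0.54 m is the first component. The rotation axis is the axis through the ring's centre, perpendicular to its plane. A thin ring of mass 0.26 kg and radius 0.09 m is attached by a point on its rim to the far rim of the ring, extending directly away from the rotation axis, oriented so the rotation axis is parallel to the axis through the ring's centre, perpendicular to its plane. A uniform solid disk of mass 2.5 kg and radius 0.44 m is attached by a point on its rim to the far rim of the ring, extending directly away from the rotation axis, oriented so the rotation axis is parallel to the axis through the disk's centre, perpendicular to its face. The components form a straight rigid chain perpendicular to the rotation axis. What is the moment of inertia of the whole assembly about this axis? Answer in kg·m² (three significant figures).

Thin ring: I_cm = MR² = (4.1)(0.54)² = 1.1956 kg·m²; axis through the centre, so I = 1.1956 kg·m².
Thin ring: I_cm = MR² = (0.26)(0.09)² = 0.002106 kg·m²; centre at d = 0.54 + 0.09 = 0.63 m, so the parallel axis theorem gives I = 0.002106 + (0.26)(0.63)² = 0.1053 kg·m².
Solid disk: I_cm = (1/2)MR² = (1/2)(2.5)(0.44)² = 0.242 kg·m²; centre at d = 0.54 + 0.09 + 0.09 + 0.44 = 1.16 m, so the parallel axis theorem gives I = 0.242 + (2.5)(1.16)² = 3.606 kg·m².
Total I = 1.1956 + 0.1053 + 3.606 = 4.9069 kg·m².

4.91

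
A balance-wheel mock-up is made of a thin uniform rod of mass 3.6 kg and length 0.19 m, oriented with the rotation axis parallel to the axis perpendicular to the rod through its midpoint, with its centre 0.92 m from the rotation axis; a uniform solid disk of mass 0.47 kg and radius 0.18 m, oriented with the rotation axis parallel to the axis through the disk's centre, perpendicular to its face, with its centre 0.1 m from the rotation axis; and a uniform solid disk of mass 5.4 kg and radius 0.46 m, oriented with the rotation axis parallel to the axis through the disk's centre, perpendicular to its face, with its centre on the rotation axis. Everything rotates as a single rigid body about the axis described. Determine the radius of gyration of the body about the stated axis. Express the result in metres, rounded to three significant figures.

0.620

Thin rod: I_cm = (1/12)ML² = (1/12)(3.6)(0.19)² = 0.01083 kg m²; centre at d = 0.92 m, so I = I_cm + Md² gives I = 0.01083 + (3.6)(0.92)² = 3.0579 kg m².
Solid disk: I_cm = (1/2)MR² = (1/2)(0.47)(0.18)² = 0.007614 kg m²; centre at d = 0.1 m, so I = I_cm + Md² gives I = 0.007614 + (0.47)(0.1)² = 0.012314 kg m².
Solid disk: I_cm = (1/2)MR² = (1/2)(5.4)(0.46)² = 0.57132 kg m²; axis through the centre, so I = 0.57132 kg m².
Total I = 3.6415 kg m²; total mass M = 9.47 kg.
k = √(I/M) = √(3.6415/9.47) = 0.62011 m.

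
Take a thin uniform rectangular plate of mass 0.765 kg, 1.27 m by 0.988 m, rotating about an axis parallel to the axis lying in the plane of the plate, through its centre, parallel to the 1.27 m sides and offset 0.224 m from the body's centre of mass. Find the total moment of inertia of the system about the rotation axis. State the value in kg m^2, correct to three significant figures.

0.101

I_cm = (1/12)Mb² = (1/12)(0.765)(0.988)² = 0.062229 kg m^2; centre at d = 0.224 m, so I = I_cm + Md² gives I = 0.062229 + (0.765)(0.224)² = 0.10061 kg m^2.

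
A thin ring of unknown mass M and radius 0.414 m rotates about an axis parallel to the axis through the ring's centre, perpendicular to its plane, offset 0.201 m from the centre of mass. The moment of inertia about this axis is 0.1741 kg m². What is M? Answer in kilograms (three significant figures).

0.822

I = I_cm + Md² = MR² + Md² = M·[1·(0.414)² + (0.201)²] = M·0.2118.
So M = 0.1741 / 0.2118 = 0.82201 kg.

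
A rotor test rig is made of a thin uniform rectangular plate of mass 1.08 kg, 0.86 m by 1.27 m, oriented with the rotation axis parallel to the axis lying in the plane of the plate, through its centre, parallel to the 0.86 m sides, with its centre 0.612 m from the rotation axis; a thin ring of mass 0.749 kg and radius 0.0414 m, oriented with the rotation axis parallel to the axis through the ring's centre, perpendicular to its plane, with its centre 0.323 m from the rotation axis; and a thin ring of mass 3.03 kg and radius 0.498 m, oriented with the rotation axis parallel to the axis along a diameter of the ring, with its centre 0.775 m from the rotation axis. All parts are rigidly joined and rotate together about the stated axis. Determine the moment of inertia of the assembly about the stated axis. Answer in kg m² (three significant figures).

2.82

Rectangular plate: I_cm = (1/12)Mb² = (1/12)(1.08)(1.27)² = 0.14516 kg m²; centre at d = 0.612 m, so the parallel axis theorem gives I = 0.14516 + (1.08)(0.612)² = 0.54967 kg m².
Thin ring: I_cm = MR² = (0.749)(0.0414)² = 0.0012838 kg m²; centre at d = 0.323 m, so the parallel axis theorem gives I = 0.0012838 + (0.749)(0.323)² = 0.079426 kg m².
Thin ring: I_cm = (1/2)MR² = (1/2)(3.03)(0.498)² = 0.37573 kg m²; centre at d = 0.775 m, so the parallel axis theorem gives I = 0.37573 + (3.03)(0.775)² = 2.1956 kg m².
Total I = 0.54967 + 0.079426 + 2.1956 = 2.8247 kg m².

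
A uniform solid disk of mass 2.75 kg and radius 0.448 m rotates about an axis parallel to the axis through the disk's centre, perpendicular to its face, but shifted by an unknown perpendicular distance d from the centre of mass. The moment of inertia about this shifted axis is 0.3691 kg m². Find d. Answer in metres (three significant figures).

About the centre-of-mass axis, I_cm = (1/2)MR² = (1/2)(2.75)(0.448)² = 0.27597 kg m².
Parallel axis theorem: I = I_cm + Md², so Md² = 0.3691 − 0.27597 = 0.093132 kg m².
d = √(0.093132 / 2.75) = 0.18403 m.

0.184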